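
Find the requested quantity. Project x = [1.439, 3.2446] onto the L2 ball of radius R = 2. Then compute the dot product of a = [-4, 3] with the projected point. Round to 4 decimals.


Step 1: Compute ||x|| (intermediates to 6 decimals).
||x|| = sqrt(1.439^2 + 3.2446^2) = 3.549387
Step 2: Project.
Since ||x|| > R, scale = R/||x|| = 2/3.549387 = 0.563478, proj(x) = scale * x
proj(x) = [0.810845, 1.828261]
Step 3: Dot product.
a^T * proj(x) = -4*0.810845 + 3*1.828261 = 2.2414


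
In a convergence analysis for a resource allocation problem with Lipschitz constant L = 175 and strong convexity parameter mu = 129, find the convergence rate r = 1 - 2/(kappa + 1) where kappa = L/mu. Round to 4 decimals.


Step 1: Compute the condition number.
kappa = L/mu = 175/129 = 1.3566
Step 2: Compute the convergence rate.
r = 1 - 2/(kappa + 1) = 1 - 2*mu/(L + mu) = (L - mu)/(L + mu) = 46/304 = 0.1513


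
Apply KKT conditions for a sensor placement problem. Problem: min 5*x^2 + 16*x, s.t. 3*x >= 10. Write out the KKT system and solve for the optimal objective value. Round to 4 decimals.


Step 1: Try lambda = 0 (constraint inactive).
x_unc = -16/(2*5) = -1.6
Check: 3*-1.6 = -4.8 < 10 -- violated!
Step 2: Constraint must be active: 3*x = 10
x* = 10/3 = 3.3333 (rounded; the exact value 10/3 is used below)
lambda = (2*5*(10/3) + 16)/3 = 16.4444
Step 3: Compute optimal value.
f(x*) = 5*(10/3)^2 + 16*(10/3) = 108.8889


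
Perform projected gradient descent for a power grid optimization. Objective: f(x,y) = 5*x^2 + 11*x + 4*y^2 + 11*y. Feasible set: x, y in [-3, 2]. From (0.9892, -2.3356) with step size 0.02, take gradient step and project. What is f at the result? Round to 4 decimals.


Step 1: Compute gradient at (0.9892, -2.3356).
grad_x = 2*5*0.9892 + 11 = 20.892
grad_y = 2*4*-2.3356 + 11 = -7.6848
Step 2: Gradient step.
x_raw = 0.9892 - 0.02*20.892 = 0.5714
y_raw = -2.3356 - 0.02*-7.6848 = -2.1819
Step 3: Project onto [-3, 2].
x_proj = clip(0.5714) = 0.5714
y_proj = clip(-2.1819) = -2.1819
Step 4: Evaluate f.
f(0.5714, -2.1819) = 2.9591


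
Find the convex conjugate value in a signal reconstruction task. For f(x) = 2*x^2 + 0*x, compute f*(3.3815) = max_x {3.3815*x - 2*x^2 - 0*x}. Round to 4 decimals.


f*(y) = sup_x {y*x - a*x^2 - b*x} = sup_x {(y-b)*x - a*x^2}
FOC: (y - b) - 2a*x = 0 => x* = (y - b)/(2a)
x* = (3.3815 - 0)/(2*2) = 0.8454
f*(3.3815) = (y-b)^2/(4a) = (3.3815 - 0)^2/(4*2)
= 11.4345/8 = 1.4293


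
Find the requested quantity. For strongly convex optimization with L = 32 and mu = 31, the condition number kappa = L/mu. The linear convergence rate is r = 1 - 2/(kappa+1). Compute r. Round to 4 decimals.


Step 1: Compute the condition number.
kappa = L/mu = 32/31 = 1.0323
Step 2: Compute the convergence rate.
r = 1 - 2/(kappa + 1) = 1 - 2*mu/(L + mu) = (L - mu)/(L + mu) = 1/63 = 0.0159


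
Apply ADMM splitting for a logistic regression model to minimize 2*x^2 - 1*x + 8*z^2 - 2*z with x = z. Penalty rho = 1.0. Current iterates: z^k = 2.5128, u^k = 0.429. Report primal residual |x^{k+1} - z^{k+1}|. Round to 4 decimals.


ADMM iteration with rho = 1.0, z^k = 2.5128, u^k = 0.429
Step 1: x-update.
Minimize 2*x^2 - 1*x + (1.0/2)*(x - 2.5128 + 0.429)^2
FOC: (2*2 + 1.0)*x = 1 + 1.0*(2.5128 - 0.429)
x^{k+1} = 0.6168
Step 2: z-update.
Minimize 8*z^2 - 2*z + (1.0/2)*(0.6168 - z + 0.429)^2
FOC: (2*8 + 1.0)*z = 2 + 1.0*(0.6168 + 0.429)
z^{k+1} = 0.1792
Step 3: u-update.
u^{k+1} = 0.429 + 0.6168 - 0.1792 = 0.8666
Step 4: Primal residual = |0.6168 - 0.1792| = 0.4376


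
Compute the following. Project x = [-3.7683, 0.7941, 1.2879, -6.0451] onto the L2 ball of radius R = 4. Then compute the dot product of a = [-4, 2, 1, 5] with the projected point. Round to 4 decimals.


Step 1: Compute ||x|| (intermediates to 6 decimals).
||x|| = sqrt((-3.7683)^2 + 0.7941^2 + 1.2879^2 + (-6.0451)^2) = 7.282349
Step 2: Project.
Since ||x|| > R, scale = R/||x|| = 4/7.282349 = 0.549273, proj(x) = scale * x
proj(x) = [-2.069825, 0.436178, 0.707409, -3.32041]
Step 3: Dot product.
a^T * proj(x) = -4*(-2.069825) + 2*0.436178 + 1*0.707409 + 5*(-3.32041) = -6.743


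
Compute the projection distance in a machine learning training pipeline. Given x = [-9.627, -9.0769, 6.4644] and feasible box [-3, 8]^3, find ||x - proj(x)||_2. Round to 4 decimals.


Project each component onto [-3, 8].
clip(-9.627) = -3.0, clip(-9.0769) = -3.0, clip(6.4644) = 6.4644
Projection = [-3.0, -3.0, 6.4644]
Squared diffs: [43.9171, 36.9287, 0.0]
Distance = sqrt(80.8458) = 8.9914


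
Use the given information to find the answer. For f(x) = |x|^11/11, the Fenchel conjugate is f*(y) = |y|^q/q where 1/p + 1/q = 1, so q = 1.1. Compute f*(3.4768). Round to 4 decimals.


The conjugate exponent q satisfies 1/p + 1/q = 1.
p = 11, so q = 11/(11 - 1) = 1.1
|y|^q = 3.4768^1.1 = 3.9382
f*(3.4768) = 3.9382 / 1.1 = 3.5802


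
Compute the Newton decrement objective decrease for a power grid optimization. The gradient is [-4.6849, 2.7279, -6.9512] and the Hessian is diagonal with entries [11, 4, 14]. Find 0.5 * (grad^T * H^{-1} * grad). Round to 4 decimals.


Step 1: H is diagonal, so H^(-1) * g = [-0.4259, 0.682, -0.4965].
Step 2: g^T H^(-1) g = sum_i g_i^2 / H_ii
  = (-4.6849)^2/11 + (2.7279)^2/4 + (-6.9512)^2/14
  = 1.9953 + 1.8604 + 3.4514 = 7.307
Step 3: Objective decrease = 0.5 * g^T H^(-1) g = 3.6535


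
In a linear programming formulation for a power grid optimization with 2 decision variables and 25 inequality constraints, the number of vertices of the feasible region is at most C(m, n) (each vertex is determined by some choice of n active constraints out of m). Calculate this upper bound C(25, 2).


Each vertex corresponds to some choice of n active constraints out of m, so the number of vertices is at most C(m, n) = m! / (n!(m-n)!).
m = 25, n = 2
Numerator: 25 * 24
Denominator: 2! = 2
C(25, 2) = 300


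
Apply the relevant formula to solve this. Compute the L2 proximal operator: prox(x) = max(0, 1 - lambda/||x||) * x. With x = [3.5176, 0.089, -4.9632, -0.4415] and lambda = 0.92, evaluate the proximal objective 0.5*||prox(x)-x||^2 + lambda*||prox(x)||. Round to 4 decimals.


Step 1: Compute ||x||.
||x|| = 6.1
Step 2: Compute scaling factor.
scale = max(0, 1 - 0.92/6.1) = 0.8492
Step 3: prox(x) = [2.9871, 0.0756, -4.2146, -0.3749]
||prox(x)|| = 5.18
Step 4: Proximal objective.
0.5*||prox-x||^2 = 0.4232
lambda*||prox|| = 4.7656
Total = 5.1888


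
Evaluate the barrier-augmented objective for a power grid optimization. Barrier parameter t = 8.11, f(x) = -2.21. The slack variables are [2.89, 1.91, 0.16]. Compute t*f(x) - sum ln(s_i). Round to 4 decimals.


Step 1: Compute log-barrier.
ln values: [1.0613, 0.6471, -1.8326]
phi = -(1.0613 + 0.6471 - 1.8326) = 0.1242
Step 2: Compute augmented objective.
t*f(x) = 8.11*-2.21 = -17.9231
Total = -17.9231 + 0.1242 = -17.7989


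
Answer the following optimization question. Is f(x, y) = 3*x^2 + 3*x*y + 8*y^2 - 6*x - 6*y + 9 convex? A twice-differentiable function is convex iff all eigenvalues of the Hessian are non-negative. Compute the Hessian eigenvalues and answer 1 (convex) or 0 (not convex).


The Hessian of f(x,y) = 3*x^2 + 3*x*y + 8*y^2 - 6*x - 6*y + 9 is:
H = [[6, 3], [3, 16]]
Trace = 6 + 16 = 22
Determinant = 6*16 - (3)^2 = 87
Discriminant = (22)^2 - 4*87 = 136.0
Eigenvalues: lambda_1 = 5.169, lambda_2 = 16.831
The function is convex.

1


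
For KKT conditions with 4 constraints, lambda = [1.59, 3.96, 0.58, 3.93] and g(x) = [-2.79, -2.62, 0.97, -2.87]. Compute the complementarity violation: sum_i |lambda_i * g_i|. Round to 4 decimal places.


KKT complementary slackness check:
lambda_1 * g_1 = 1.59 * -2.79 = -4.4361
lambda_2 * g_2 = 3.96 * -2.62 = -10.3752
lambda_3 * g_3 = 0.58 * 0.97 = 0.5626
lambda_4 * g_4 = 3.93 * -2.87 = -11.2791
Total violation = 4.4361 + 10.3752 + 0.5626 + 11.2791 = 26.653


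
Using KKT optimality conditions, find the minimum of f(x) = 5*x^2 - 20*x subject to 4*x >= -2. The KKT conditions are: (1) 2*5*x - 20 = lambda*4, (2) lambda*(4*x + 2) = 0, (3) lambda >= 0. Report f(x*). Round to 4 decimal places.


Step 1: Try lambda = 0 (constraint inactive).
Stationarity: 2*5*x - 20 = 0
x* = 20/(2*5) = 2.0
Check constraint: 4*2.0 = 8.0 >= -2 -- satisfied.
Step 2: Compute optimal value.
f(x*) = 5*2.0^2 - 20*2.0 = -20.0


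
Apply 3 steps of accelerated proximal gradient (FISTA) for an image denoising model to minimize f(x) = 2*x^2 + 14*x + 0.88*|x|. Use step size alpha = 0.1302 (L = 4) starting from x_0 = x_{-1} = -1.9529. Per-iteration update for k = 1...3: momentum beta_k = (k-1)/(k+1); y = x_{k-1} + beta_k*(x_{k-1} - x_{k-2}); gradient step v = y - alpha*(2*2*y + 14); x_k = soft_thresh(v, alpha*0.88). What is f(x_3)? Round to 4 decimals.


FISTA on f(x) = 2*x^2 + 14*x + 0.88*|x|
L = 4, alpha = 0.1302
Iteration 1: beta = 0.0, y = -1.9529 + 0.0*(-1.9529 + 1.9529) = -1.9529
  grad(y) = 6.1884, v = y - alpha*grad = -2.7586
  prox(v) = soft_thresh(-2.7586, 0.1146) = -2.6441
Iteration 2: beta = 0.3333, y = -2.6441 + 0.3333*(-2.6441 + 1.9529) = -2.8744
  grad(y) = 2.5022, v = y - alpha*grad = -3.2002
  prox(v) = soft_thresh(-3.2002, 0.1146) = -3.0857
Iteration 3: beta = 0.5, y = -3.0857 + 0.5*(-3.0857 + 2.6441) = -3.3065
  grad(y) = 0.7742, v = y - alpha*grad = -3.4073
  prox(v) = soft_thresh(-3.4073, 0.1146) = -3.2927
f(x_3) = 2*(-3.2927)^2 + 14*(-3.2927) + 0.88*|-3.2927| = -21.5165


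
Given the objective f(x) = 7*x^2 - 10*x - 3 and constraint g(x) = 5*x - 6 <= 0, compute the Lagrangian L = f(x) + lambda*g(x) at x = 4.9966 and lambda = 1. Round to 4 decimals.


Step 1: Evaluate f(x).
f(4.9966) = 7*4.9966^2 - 10*4.9966 - 3 = 121.7961
Step 2: Evaluate g(x).
g(4.9966) = 5*4.9966 - 6 = 18.983
Step 3: Compute Lagrangian.
L = 121.7961 + 1*18.983 = 140.7791


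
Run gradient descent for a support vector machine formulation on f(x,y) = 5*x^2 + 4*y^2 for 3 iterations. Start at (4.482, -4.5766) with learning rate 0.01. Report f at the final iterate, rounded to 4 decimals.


Gradient descent on f(x,y) = 5*x^2 + 4*y^2.
Starting point: (4.482, -4.5766), alpha = 0.01
Step 1: grad_x = 2*5*4.482 = 44.82, grad_y = 2*4*-4.5766 = -36.6128
  x_1 = 4.482 - 0.01*44.82 = 4.0338
  y_1 = -4.5766 - 0.01*-36.6128 = -4.2105
Step 2: grad_x = 2*5*4.0338 = 40.338, grad_y = 2*4*-4.2105 = -33.6838
  x_2 = 4.0338 - 0.01*40.338 = 3.6304
  y_2 = -4.2105 - 0.01*-33.6838 = -3.8736
Step 3: grad_x = 2*5*3.6304 = 36.3042, grad_y = 2*4*-3.8736 = -30.9891
  x_3 = 3.6304 - 0.01*36.3042 = 3.2674
  y_3 = -3.8736 - 0.01*-30.9891 = -3.5637
f(3.2674, -3.5637) = 5*3.2674^2 + 4*(-3.5637)^2 = 104.1799


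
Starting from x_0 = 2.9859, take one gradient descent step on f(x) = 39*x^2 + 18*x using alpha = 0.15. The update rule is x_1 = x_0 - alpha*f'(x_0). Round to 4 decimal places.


We compute the gradient at x_0 and apply the update.
f'(x) = 78*x + 18
f'(2.9859) = 78*2.9859 + 18 = 250.9002
x_1 = 2.9859 - 0.15*250.9002 = -34.6491


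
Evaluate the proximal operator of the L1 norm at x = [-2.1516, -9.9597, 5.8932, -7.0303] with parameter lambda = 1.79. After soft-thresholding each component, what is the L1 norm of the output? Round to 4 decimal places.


Soft-thresholding with lambda = 1.79:
prox(-2.1516) = sign(-2.1516)*max(|-2.1516| - 1.79, 0) = -0.3616
prox(-9.9597) = sign(-9.9597)*max(|-9.9597| - 1.79, 0) = -8.1697
prox(5.8932) = sign(5.8932)*max(|5.8932| - 1.79, 0) = 4.1032
prox(-7.0303) = sign(-7.0303)*max(|-7.0303| - 1.79, 0) = -5.2403
prox(x) = [-0.3616, -8.1697, 4.1032, -5.2403]
||prox(x)||_1 = 0.3616 + 8.1697 + 4.1032 + 5.2403 = 17.8748


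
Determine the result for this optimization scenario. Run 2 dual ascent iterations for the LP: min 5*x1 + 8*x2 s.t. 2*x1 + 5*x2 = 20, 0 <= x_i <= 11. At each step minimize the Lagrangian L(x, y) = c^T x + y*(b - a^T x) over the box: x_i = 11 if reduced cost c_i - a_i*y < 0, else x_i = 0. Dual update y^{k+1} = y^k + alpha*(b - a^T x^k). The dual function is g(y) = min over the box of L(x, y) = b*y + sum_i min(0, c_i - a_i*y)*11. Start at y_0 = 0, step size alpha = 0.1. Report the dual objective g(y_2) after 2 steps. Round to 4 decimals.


Dual ascent for LP: min 5*x1 + 8*x2, 2*x1 + 5*x2 = 20, 0 <= x_i <= 11
Step 1: y^k = 0.0, reduced costs: (5.0, 8.0)
  x^k = (0.0, 0.0), subgradient = b - a^T x = 20.0
  y^{k+1} = 0.0 + 0.1*20.0 = 2.0
Step 2: y^k = 2.0, reduced costs: (1.0, -2.0)
  x^k = (0.0, 11.0), subgradient = b - a^T x = -35.0
  y^{k+1} = 2.0 + 0.1*-35.0 = -1.5
Dual objective at y_2 = -1.5: reduced costs (8.0, 15.5), box minimizer x = (0.0, 0.0)
g(y_2) = b*y + (c1 - a1*y)*x1 + (c2 - a2*y)*x2 = 20*(-1.5) + 8.0*0.0 + 15.5*0.0 = -30.0 + 0.0 + 0.0 = -30.0


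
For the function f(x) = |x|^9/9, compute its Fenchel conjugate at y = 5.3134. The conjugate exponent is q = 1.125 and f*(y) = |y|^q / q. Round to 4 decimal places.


The conjugate exponent q satisfies 1/p + 1/q = 1.
p = 9, so q = 9/(9 - 1) = 1.125
|y|^q = 5.3134^1.125 = 6.547
f*(5.3134) = 6.547 / 1.125 = 5.8196


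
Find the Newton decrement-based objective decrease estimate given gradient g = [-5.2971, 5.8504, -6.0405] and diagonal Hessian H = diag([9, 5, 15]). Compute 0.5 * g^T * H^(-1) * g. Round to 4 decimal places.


Step 1: H is diagonal, so H^(-1) * g = [-0.5886, 1.1701, -0.4027].
Step 2: g^T H^(-1) g = sum_i g_i^2 / H_ii
  = (-5.2971)^2/9 + (5.8504)^2/5 + (-6.0405)^2/15
  = 3.1177 + 6.8454 + 2.4325 = 12.3956
Step 3: Objective decrease = 0.5 * g^T H^(-1) g = 6.1978


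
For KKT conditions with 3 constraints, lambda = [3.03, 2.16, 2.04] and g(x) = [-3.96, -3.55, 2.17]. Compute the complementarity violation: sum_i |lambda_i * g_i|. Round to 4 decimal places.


KKT complementary slackness check:
lambda_1 * g_1 = 3.03 * -3.96 = -11.9988
lambda_2 * g_2 = 2.16 * -3.55 = -7.668
lambda_3 * g_3 = 2.04 * 2.17 = 4.4268
Total violation = 11.9988 + 7.668 + 4.4268 = 24.0936


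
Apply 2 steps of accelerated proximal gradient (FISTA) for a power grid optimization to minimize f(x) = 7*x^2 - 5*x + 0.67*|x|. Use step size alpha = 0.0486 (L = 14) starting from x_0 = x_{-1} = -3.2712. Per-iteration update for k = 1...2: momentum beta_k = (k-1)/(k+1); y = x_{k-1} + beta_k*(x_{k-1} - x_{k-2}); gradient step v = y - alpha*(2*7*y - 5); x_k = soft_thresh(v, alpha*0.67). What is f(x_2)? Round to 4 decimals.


FISTA on f(x) = 7*x^2 - 5*x + 0.67*|x|
L = 14, alpha = 0.0486
Iteration 1: beta = 0.0, y = -3.2712 + 0.0*(-3.2712 + 3.2712) = -3.2712
  grad(y) = -50.7968, v = y - alpha*grad = -0.8025
  prox(v) = soft_thresh(-0.8025, 0.0326) = -0.7699
Iteration 2: beta = 0.3333, y = -0.7699 + 0.3333*(-0.7699 + 3.2712) = 0.0638
  grad(y) = -4.1061, v = y - alpha*grad = 0.2634
  prox(v) = soft_thresh(0.2634, 0.0326) = 0.2308
f(x_2) = 7*0.2308^2 - 5*0.2308 + 0.67*|0.2308| = -0.6265


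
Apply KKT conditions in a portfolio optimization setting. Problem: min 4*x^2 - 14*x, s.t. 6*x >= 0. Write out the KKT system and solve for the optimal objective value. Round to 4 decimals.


Step 1: Try lambda = 0 (constraint inactive).
Stationarity: 2*4*x - 14 = 0
x* = 14/(2*4) = 1.75
Check constraint: 6*1.75 = 10.5 >= 0 -- satisfied.
Step 2: Compute optimal value.
f(x*) = 4*1.75^2 - 14*1.75 = -12.25


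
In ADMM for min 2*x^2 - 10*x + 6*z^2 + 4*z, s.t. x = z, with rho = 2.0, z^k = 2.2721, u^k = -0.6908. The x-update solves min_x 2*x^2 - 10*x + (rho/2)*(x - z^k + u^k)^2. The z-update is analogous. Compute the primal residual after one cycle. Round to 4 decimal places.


ADMM iteration with rho = 2.0, z^k = 2.2721, u^k = -0.6908
Step 1: x-update.
Minimize 2*x^2 - 10*x + (2.0/2)*(x - 2.2721 - 0.6908)^2
FOC: (2*2 + 2.0)*x = 10 + 2.0*(2.2721 + 0.6908)
x^{k+1} = 2.6543
Step 2: z-update.
Minimize 6*z^2 + 4*z + (2.0/2)*(2.6543 - z - 0.6908)^2
FOC: (2*6 + 2.0)*z = -4 + 2.0*(2.6543 - 0.6908)
z^{k+1} = -0.0052
Step 3: u-update.
u^{k+1} = -0.6908 + 2.6543 + 0.0052 = 1.9687
Step 4: Primal residual = |2.6543 + 0.0052| = 2.6595


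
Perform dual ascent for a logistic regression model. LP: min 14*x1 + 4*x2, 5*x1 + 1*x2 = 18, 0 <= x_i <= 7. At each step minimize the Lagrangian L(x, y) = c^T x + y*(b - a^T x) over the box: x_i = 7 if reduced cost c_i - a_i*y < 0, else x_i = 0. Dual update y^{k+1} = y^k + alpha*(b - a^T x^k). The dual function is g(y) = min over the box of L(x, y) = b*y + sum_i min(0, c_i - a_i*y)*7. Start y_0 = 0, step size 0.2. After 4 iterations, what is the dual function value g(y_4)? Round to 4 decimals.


Dual ascent for LP: min 14*x1 + 4*x2, 5*x1 + 1*x2 = 18, 0 <= x_i <= 7
Step 1: y^k = 0.0, reduced costs: (14.0, 4.0)
  x^k = (0.0, 0.0), subgradient = b - a^T x = 18.0
  y^{k+1} = 0.0 + 0.2*18.0 = 3.6
Step 2: y^k = 3.6, reduced costs: (-4.0, 0.4)
  x^k = (7.0, 0.0), subgradient = b - a^T x = -17.0
  y^{k+1} = 3.6 + 0.2*-17.0 = 0.2
Step 3: y^k = 0.2, reduced costs: (13.0, 3.8)
  x^k = (0.0, 0.0), subgradient = b - a^T x = 18.0
  y^{k+1} = 0.2 + 0.2*18.0 = 3.8
Step 4: y^k = 3.8, reduced costs: (-5.0, 0.2)
  x^k = (7.0, 0.0), subgradient = b - a^T x = -17.0
  y^{k+1} = 3.8 + 0.2*-17.0 = 0.4
Dual objective at y_4 = 0.4: reduced costs (12.0, 3.6), box minimizer x = (0.0, 0.0)
g(y_4) = b*y + (c1 - a1*y)*x1 + (c2 - a2*y)*x2 = 18*0.4 + 12.0*0.0 + 3.6*0.0 = 7.2 + 0.0 + 0.0 = 7.2


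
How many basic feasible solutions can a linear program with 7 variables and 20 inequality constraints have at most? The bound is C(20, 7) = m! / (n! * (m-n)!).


Each vertex corresponds to some choice of n active constraints out of m, so the number of vertices is at most C(m, n) = m! / (n!(m-n)!).
m = 20, n = 7
Numerator: 20 * 19 * 18 * 17 * 16 * 15 * 14
Denominator: 7! = 5040
C(20, 7) = 77520


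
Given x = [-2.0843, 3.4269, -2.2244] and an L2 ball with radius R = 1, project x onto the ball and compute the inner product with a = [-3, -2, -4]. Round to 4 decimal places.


Step 1: Compute ||x|| (intermediates to 6 decimals).
||x|| = sqrt((-2.0843)^2 + 3.4269^2 + (-2.2244)^2) = 4.586492
Step 2: Project.
Since ||x|| > R, scale = R/||x|| = 1/4.586492 = 0.218032, proj(x) = scale * x
proj(x) = [-0.454444, 0.747174, -0.48499]
Step 3: Dot product.
a^T * proj(x) = -3*(-0.454444) - 2*0.747174 - 4*(-0.48499) = 1.8089


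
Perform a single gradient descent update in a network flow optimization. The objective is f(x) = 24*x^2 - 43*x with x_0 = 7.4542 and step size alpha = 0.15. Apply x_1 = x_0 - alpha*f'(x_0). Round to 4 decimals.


We compute the gradient at x_0 and apply the update.
f'(x) = 48*x - 43
f'(7.4542) = 48*7.4542 - 43 = 314.8016
x_1 = 7.4542 - 0.15*314.8016 = -39.766


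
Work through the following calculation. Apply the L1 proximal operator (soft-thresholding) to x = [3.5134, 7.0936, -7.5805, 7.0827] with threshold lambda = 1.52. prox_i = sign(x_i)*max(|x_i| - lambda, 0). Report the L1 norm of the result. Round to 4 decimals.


Soft-thresholding with lambda = 1.52:
prox(3.5134) = sign(3.5134)*max(|3.5134| - 1.52, 0) = 1.9934
prox(7.0936) = sign(7.0936)*max(|7.0936| - 1.52, 0) = 5.5736
prox(-7.5805) = sign(-7.5805)*max(|-7.5805| - 1.52, 0) = -6.0605
prox(7.0827) = sign(7.0827)*max(|7.0827| - 1.52, 0) = 5.5627
prox(x) = [1.9934, 5.5736, -6.0605, 5.5627]
||prox(x)||_1 = 1.9934 + 5.5736 + 6.0605 + 5.5627 = 19.1902


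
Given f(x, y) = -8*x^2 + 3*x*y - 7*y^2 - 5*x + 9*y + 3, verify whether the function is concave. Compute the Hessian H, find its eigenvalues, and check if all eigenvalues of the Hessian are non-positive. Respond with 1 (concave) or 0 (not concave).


The Hessian of f(x,y) = -8*x^2 + 3*x*y - 7*y^2 - 5*x + 9*y + 3 is:
H = [[-16, 3], [3, -14]]
Trace = -16 - 14 = -30
Determinant = -16*-14 - (3)^2 = 215
Discriminant = (-30)^2 - 4*215 = 40.0
Eigenvalues: lambda_1 = -18.1623, lambda_2 = -11.8377
The function is concave.

1


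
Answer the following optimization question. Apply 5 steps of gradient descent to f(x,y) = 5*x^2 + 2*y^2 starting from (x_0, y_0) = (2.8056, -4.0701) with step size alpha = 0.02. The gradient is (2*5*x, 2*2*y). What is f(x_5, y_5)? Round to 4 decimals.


Gradient descent on f(x,y) = 5*x^2 + 2*y^2.
Starting point: (2.8056, -4.0701), alpha = 0.02
Step 1: grad_x = 2*5*2.8056 = 28.056, grad_y = 2*2*-4.0701 = -16.2804
  x_1 = 2.8056 - 0.02*28.056 = 2.2445
  y_1 = -4.0701 - 0.02*-16.2804 = -3.7445
Step 2: grad_x = 2*5*2.2445 = 22.4448, grad_y = 2*2*-3.7445 = -14.978
  x_2 = 2.2445 - 0.02*22.4448 = 1.7956
  y_2 = -3.7445 - 0.02*-14.978 = -3.4449
Step 3: grad_x = 2*5*1.7956 = 17.9558, grad_y = 2*2*-3.4449 = -13.7797
  x_3 = 1.7956 - 0.02*17.9558 = 1.4365
  y_3 = -3.4449 - 0.02*-13.7797 = -3.1693
Step 4: grad_x = 2*5*1.4365 = 14.3647, grad_y = 2*2*-3.1693 = -12.6774
  x_4 = 1.4365 - 0.02*14.3647 = 1.1492
  y_4 = -3.1693 - 0.02*-12.6774 = -2.9158
Step 5: grad_x = 2*5*1.1492 = 11.4917, grad_y = 2*2*-2.9158 = -11.6632
  x_5 = 1.1492 - 0.02*11.4917 = 0.9193
  y_5 = -2.9158 - 0.02*-11.6632 = -2.6825
f(0.9193, -2.6825) = 5*0.9193^2 + 2*(-2.6825)^2 = 18.6178


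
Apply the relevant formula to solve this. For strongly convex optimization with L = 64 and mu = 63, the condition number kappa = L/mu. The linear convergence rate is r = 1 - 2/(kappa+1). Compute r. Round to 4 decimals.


Step 1: Compute the condition number.
kappa = L/mu = 64/63 = 1.0159
Step 2: Compute the convergence rate.
r = 1 - 2/(kappa + 1) = 1 - 2*mu/(L + mu) = (L - mu)/(L + mu) = 1/127 = 0.0079


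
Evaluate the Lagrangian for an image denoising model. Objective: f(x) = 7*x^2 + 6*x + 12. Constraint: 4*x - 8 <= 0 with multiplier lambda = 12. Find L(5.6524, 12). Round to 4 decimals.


Step 1: Evaluate f(x).
f(5.6524) = 7*5.6524^2 + 6*5.6524 + 12 = 269.5618
Step 2: Evaluate g(x).
g(5.6524) = 4*5.6524 - 8 = 14.6096
Step 3: Compute Lagrangian.
L = 269.5618 + 12*14.6096 = 444.877


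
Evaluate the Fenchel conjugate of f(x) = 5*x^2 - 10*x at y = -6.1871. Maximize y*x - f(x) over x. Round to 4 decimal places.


f*(y) = sup_x {y*x - a*x^2 - b*x} = sup_x {(y-b)*x - a*x^2}
FOC: (y - b) - 2a*x = 0 => x* = (y - b)/(2a)
x* = (-6.1871 + 10)/(2*5) = 0.3813
f*(-6.1871) = (y-b)^2/(4a) = (-6.1871 + 10)^2/(4*5)
= 14.5382/20 = 0.7269


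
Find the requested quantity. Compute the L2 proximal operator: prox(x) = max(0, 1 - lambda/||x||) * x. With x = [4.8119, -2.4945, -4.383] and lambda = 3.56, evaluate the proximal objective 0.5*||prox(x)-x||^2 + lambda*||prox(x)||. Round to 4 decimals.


Step 1: Compute ||x||.
||x|| = 6.9705
Step 2: Compute scaling factor.
scale = max(0, 1 - 3.56/6.9705) = 0.4893
Step 3: prox(x) = [2.3543, -1.2205, -2.1445]
||prox(x)|| = 3.4105
Step 4: Proximal objective.
0.5*||prox-x||^2 = 6.3368
lambda*||prox|| = 12.1414
Total = 18.4781


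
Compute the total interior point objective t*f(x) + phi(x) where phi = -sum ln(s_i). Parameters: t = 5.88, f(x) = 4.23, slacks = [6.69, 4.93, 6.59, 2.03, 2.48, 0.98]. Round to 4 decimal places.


Step 1: Compute log-barrier.
ln values: [1.9006, 1.5953, 1.8856, 0.708, 0.9083, -0.0202]
phi = -(1.9006 + 1.5953 + 1.8856 + 0.708 + 0.9083 - 0.0202) = -6.9776
Step 2: Compute augmented objective.
t*f(x) = 5.88*4.23 = 24.8724
Total = 24.8724 - 6.9776 = 17.8948


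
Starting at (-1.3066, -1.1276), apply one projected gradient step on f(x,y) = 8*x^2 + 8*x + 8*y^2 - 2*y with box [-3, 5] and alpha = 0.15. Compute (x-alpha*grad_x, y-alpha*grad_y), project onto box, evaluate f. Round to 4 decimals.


Step 1: Compute gradient at (-1.3066, -1.1276).
grad_x = 2*8*-1.3066 + 8 = -12.9056
grad_y = 2*8*-1.1276 - 2 = -20.0416
Step 2: Gradient step.
x_raw = -1.3066 - 0.15*-12.9056 = 0.6292
y_raw = -1.1276 - 0.15*-20.0416 = 1.8786
Step 3: Project onto [-3, 5].
x_proj = clip(0.6292) = 0.6292
y_proj = clip(1.8786) = 1.8786
Step 4: Evaluate f.
f(0.6292, 1.8786) = 32.6785


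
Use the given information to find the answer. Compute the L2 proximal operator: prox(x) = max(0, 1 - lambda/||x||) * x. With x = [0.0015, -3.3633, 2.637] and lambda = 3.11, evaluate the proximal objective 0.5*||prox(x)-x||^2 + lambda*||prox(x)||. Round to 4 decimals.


Step 1: Compute ||x||.
||x|| = 4.2738
Step 2: Compute scaling factor.
scale = max(0, 1 - 3.11/4.2738) = 0.2723
Step 3: prox(x) = [0.0004, -0.9159, 0.7181]
||prox(x)|| = 1.1638
Step 4: Proximal objective.
0.5*||prox-x||^2 = 4.8361
lambda*||prox|| = 3.6194
Total = 8.4555


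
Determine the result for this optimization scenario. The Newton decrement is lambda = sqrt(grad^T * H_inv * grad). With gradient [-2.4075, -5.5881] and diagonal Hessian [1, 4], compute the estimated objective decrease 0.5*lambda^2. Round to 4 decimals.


Step 1: H is diagonal, so H^(-1) * g = [-2.4075, -1.397].
Step 2: g^T H^(-1) g = sum_i g_i^2 / H_ii
  = (-2.4075)^2/1 + (-5.5881)^2/4
  = 5.7961 + 7.8067 = 13.6028
Step 3: Objective decrease = 0.5 * g^T H^(-1) g = 6.8014


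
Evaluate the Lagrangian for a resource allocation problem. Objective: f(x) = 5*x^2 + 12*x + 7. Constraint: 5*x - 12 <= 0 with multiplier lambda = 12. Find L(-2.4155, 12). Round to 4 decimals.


Step 1: Evaluate f(x).
f(-2.4155) = 5*(-2.4155)^2 + 12*(-2.4155) + 7 = 7.1872
Step 2: Evaluate g(x).
g(-2.4155) = 5*-2.4155 - 12 = -24.0775
Step 3: Compute Lagrangian.
L = 7.1872 + 12*-24.0775 = -281.7428


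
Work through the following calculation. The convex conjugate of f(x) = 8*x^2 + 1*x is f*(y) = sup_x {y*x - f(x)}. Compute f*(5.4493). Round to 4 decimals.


f*(y) = sup_x {y*x - a*x^2 - b*x} = sup_x {(y-b)*x - a*x^2}
FOC: (y - b) - 2a*x = 0 => x* = (y - b)/(2a)
x* = (5.4493 - 1)/(2*8) = 0.2781
f*(5.4493) = (y-b)^2/(4a) = (5.4493 - 1)^2/(4*8)
= 19.7963/32 = 0.6186


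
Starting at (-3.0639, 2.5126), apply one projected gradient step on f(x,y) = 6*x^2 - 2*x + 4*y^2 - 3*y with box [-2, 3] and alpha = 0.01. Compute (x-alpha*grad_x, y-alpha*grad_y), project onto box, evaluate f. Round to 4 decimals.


Step 1: Compute gradient at (-3.0639, 2.5126).
grad_x = 2*6*-3.0639 - 2 = -38.7668
grad_y = 2*4*2.5126 - 3 = 17.1008
Step 2: Gradient step.
x_raw = -3.0639 - 0.01*-38.7668 = -2.6762
y_raw = 2.5126 - 0.01*17.1008 = 2.3416
Step 3: Project onto [-2, 3].
x_proj = clip(-2.6762) = -2.0
y_proj = clip(2.3416) = 2.3416
Step 4: Evaluate f.
f(-2.0, 2.3416) = 42.9074


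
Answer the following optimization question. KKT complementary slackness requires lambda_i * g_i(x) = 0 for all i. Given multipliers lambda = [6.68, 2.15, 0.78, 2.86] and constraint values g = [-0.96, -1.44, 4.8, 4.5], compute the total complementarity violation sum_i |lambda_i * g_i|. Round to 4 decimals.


KKT complementary slackness check:
lambda_1 * g_1 = 6.68 * -0.96 = -6.4128
lambda_2 * g_2 = 2.15 * -1.44 = -3.096
lambda_3 * g_3 = 0.78 * 4.8 = 3.744
lambda_4 * g_4 = 2.86 * 4.5 = 12.87
Total violation = 6.4128 + 3.096 + 3.744 + 12.87 = 26.1228


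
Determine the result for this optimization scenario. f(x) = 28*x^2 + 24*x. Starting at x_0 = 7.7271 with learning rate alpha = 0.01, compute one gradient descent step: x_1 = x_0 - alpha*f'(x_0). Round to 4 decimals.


We compute the gradient at x_0 and apply the update.
f'(x) = 56*x + 24
f'(7.7271) = 56*7.7271 + 24 = 456.7176
x_1 = 7.7271 - 0.01*456.7176 = 3.1599


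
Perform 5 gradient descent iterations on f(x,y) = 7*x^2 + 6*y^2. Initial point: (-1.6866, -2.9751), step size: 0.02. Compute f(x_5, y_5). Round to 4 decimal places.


Gradient descent on f(x,y) = 7*x^2 + 6*y^2.
Starting point: (-1.6866, -2.9751), alpha = 0.02
Step 1: grad_x = 2*7*-1.6866 = -23.6124, grad_y = 2*6*-2.9751 = -35.7012
  x_1 = -1.6866 - 0.02*-23.6124 = -1.2144
  y_1 = -2.9751 - 0.02*-35.7012 = -2.2611
Step 2: grad_x = 2*7*-1.2144 = -17.0009, grad_y = 2*6*-2.2611 = -27.1329
  x_2 = -1.2144 - 0.02*-17.0009 = -0.8743
  y_2 = -2.2611 - 0.02*-27.1329 = -1.7184
Step 3: grad_x = 2*7*-0.8743 = -12.2407, grad_y = 2*6*-1.7184 = -20.621
  x_3 = -0.8743 - 0.02*-12.2407 = -0.6295
  y_3 = -1.7184 - 0.02*-20.621 = -1.306
Step 4: grad_x = 2*7*-0.6295 = -8.8133, grad_y = 2*6*-1.306 = -15.672
  x_4 = -0.6295 - 0.02*-8.8133 = -0.4533
  y_4 = -1.306 - 0.02*-15.672 = -0.9926
Step 5: grad_x = 2*7*-0.4533 = -6.3456, grad_y = 2*6*-0.9926 = -11.9107
  x_5 = -0.4533 - 0.02*-6.3456 = -0.3263
  y_5 = -0.9926 - 0.02*-11.9107 = -0.7543
f(-0.3263, -0.7543) = 7*(-0.3263)^2 + 6*(-0.7543)^2 = 4.1597


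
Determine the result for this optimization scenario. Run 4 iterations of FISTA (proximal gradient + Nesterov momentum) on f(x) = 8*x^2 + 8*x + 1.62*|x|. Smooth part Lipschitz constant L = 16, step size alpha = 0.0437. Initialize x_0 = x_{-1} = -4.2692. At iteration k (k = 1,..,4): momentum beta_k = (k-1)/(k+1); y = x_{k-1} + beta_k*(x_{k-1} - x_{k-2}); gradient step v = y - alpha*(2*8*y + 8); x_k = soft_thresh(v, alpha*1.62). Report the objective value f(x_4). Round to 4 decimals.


FISTA on f(x) = 8*x^2 + 8*x + 1.62*|x|
L = 16, alpha = 0.0437
Iteration 1: beta = 0.0, y = -4.2692 + 0.0*(-4.2692 + 4.2692) = -4.2692
  grad(y) = -60.3072, v = y - alpha*grad = -1.6338
  prox(v) = soft_thresh(-1.6338, 0.0708) = -1.563
Iteration 2: beta = 0.3333, y = -1.563 + 0.3333*(-1.563 + 4.2692) = -0.6609
  grad(y) = -2.5745, v = y - alpha*grad = -0.5484
  prox(v) = soft_thresh(-0.5484, 0.0708) = -0.4776
Iteration 3: beta = 0.5, y = -0.4776 + 0.5*(-0.4776 + 1.563) = 0.0651
  grad(y) = 9.0413, v = y - alpha*grad = -0.33
  prox(v) = soft_thresh(-0.33, 0.0708) = -0.2592
Iteration 4: beta = 0.6, y = -0.2592 + 0.6*(-0.2592 + 0.4776) = -0.1282
  grad(y) = 5.9487, v = y - alpha*grad = -0.3882
  prox(v) = soft_thresh(-0.3882, 0.0708) = -0.3174
f(x_4) = 8*(-0.3174)^2 + 8*(-0.3174) + 1.62*|-0.3174| = -1.219


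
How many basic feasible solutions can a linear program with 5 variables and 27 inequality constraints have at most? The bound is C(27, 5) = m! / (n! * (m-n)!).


Each vertex corresponds to some choice of n active constraints out of m, so the number of vertices is at most C(m, n) = m! / (n!(m-n)!).
m = 27, n = 5
Numerator: 27 * 26 * 25 * 24 * 23
Denominator: 5! = 120
C(27, 5) = 80730


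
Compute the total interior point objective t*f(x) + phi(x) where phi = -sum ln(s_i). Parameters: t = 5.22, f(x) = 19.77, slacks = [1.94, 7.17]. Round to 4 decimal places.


Step 1: Compute log-barrier.
ln values: [0.6627, 1.9699]
phi = -(0.6627 + 1.9699) = -2.6326
Step 2: Compute augmented objective.
t*f(x) = 5.22*19.77 = 103.1994
Total = 103.1994 - 2.6326 = 100.5668


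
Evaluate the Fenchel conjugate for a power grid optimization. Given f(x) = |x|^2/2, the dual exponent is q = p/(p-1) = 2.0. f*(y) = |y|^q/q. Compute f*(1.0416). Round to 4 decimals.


The conjugate exponent q satisfies 1/p + 1/q = 1.
p = 2, so q = 2/(2 - 1) = 2.0
|y|^q = 1.0416^2.0 = 1.0849
f*(1.0416) = 1.0849 / 2.0 = 0.5425


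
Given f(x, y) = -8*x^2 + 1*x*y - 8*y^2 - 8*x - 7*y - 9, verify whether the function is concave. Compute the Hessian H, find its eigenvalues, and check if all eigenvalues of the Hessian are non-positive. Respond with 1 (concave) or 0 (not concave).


The Hessian of f(x,y) = -8*x^2 + 1*x*y - 8*y^2 - 8*x - 7*y - 9 is:
H = [[-16, 1], [1, -16]]
Trace = -16 - 16 = -32
Determinant = -16*-16 - (1)^2 = 255
Discriminant = (-32)^2 - 4*255 = 4.0
Eigenvalues: lambda_1 = -17.0, lambda_2 = -15.0
The function is concave.

1


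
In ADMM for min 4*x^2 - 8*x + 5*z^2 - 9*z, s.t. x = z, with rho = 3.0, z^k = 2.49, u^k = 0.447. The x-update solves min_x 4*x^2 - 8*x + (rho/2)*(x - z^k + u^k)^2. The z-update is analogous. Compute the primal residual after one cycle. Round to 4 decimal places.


ADMM iteration with rho = 3.0, z^k = 2.49, u^k = 0.447
Step 1: x-update.
Minimize 4*x^2 - 8*x + (3.0/2)*(x - 2.49 + 0.447)^2
FOC: (2*4 + 3.0)*x = 8 + 3.0*(2.49 - 0.447)
x^{k+1} = 1.2845
Step 2: z-update.
Minimize 5*z^2 - 9*z + (3.0/2)*(1.2845 - z + 0.447)^2
FOC: (2*5 + 3.0)*z = 9 + 3.0*(1.2845 + 0.447)
z^{k+1} = 1.0919
Step 3: u-update.
u^{k+1} = 0.447 + 1.2845 - 1.0919 = 0.6396
Step 4: Primal residual = |1.2845 - 1.0919| = 0.1926


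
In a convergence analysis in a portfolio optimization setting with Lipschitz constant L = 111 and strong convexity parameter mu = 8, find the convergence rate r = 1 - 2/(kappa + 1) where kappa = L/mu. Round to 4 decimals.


Step 1: Compute the condition number.
kappa = L/mu = 111/8 = 13.875
Step 2: Compute the convergence rate.
r = 1 - 2/(kappa + 1) = 1 - 2*mu/(L + mu) = (L - mu)/(L + mu) = 103/119 = 0.8655


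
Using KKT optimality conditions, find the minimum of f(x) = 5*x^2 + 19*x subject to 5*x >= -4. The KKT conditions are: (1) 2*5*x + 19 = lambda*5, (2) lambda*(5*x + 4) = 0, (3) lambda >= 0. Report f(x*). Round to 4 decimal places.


Step 1: Try lambda = 0 (constraint inactive).
x_unc = -19/(2*5) = -1.9
Check: 5*-1.9 = -9.5 < -4 -- violated!
Step 2: Constraint must be active: 5*x = -4
x* = -4/5 = -0.8
lambda = (2*5*(-0.8) + 19)/5 = 2.2
Step 3: Compute optimal value.
f(x*) = 5*(-0.8)^2 + 19*(-0.8) = -12.0


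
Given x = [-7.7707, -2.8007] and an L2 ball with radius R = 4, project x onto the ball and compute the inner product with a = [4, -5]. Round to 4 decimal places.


Step 1: Compute ||x|| (intermediates to 6 decimals).
||x|| = sqrt((-7.7707)^2 + (-2.8007)^2) = 8.260006
Step 2: Project.
Since ||x|| > R, scale = R/||x|| = 4/8.260006 = 0.484261, proj(x) = scale * x
proj(x) = [-3.763047, -1.35627]
Step 3: Dot product.
a^T * proj(x) = 4*(-3.763047) - 5*(-1.35627) = -8.2708


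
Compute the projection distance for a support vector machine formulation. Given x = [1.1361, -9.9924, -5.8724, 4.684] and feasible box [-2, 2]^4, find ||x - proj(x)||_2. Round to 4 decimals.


Project each component onto [-2, 2].
clip(1.1361) = 1.1361, clip(-9.9924) = -2.0, clip(-5.8724) = -2.0, clip(4.684) = 2.0
Projection = [1.1361, -2.0, -2.0, 2.0]
Squared diffs: [0.0, 63.8785, 14.9955, 7.2039]
Distance = sqrt(86.0779) = 9.2778


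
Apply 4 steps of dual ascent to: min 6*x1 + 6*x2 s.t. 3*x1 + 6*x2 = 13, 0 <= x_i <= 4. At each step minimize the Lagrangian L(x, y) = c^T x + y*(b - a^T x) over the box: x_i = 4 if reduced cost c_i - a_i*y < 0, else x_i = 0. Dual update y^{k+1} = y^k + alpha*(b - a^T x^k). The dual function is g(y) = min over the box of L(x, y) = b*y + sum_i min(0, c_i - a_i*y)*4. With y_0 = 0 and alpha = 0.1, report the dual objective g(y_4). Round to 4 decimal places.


Dual ascent for LP: min 6*x1 + 6*x2, 3*x1 + 6*x2 = 13, 0 <= x_i <= 4
Step 1: y^k = 0.0, reduced costs: (6.0, 6.0)
  x^k = (0.0, 0.0), subgradient = b - a^T x = 13.0
  y^{k+1} = 0.0 + 0.1*13.0 = 1.3
Step 2: y^k = 1.3, reduced costs: (2.1, -1.8)
  x^k = (0.0, 4.0), subgradient = b - a^T x = -11.0
  y^{k+1} = 1.3 + 0.1*-11.0 = 0.2
Step 3: y^k = 0.2, reduced costs: (5.4, 4.8)
  x^k = (0.0, 0.0), subgradient = b - a^T x = 13.0
  y^{k+1} = 0.2 + 0.1*13.0 = 1.5
Step 4: y^k = 1.5, reduced costs: (1.5, -3.0)
  x^k = (0.0, 4.0), subgradient = b - a^T x = -11.0
  y^{k+1} = 1.5 + 0.1*-11.0 = 0.4
Dual objective at y_4 = 0.4: reduced costs (4.8, 3.6), box minimizer x = (0.0, 0.0)
g(y_4) = b*y + (c1 - a1*y)*x1 + (c2 - a2*y)*x2 = 13*0.4 + 4.8*0.0 + 3.6*0.0 = 5.2 + 0.0 + 0.0 = 5.2


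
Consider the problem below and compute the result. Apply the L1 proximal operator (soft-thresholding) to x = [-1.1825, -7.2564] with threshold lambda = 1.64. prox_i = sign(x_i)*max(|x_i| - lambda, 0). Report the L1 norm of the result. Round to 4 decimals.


Soft-thresholding with lambda = 1.64:
prox(-1.1825) = sign(-1.1825)*max(|-1.1825| - 1.64, 0) = 0.0
prox(-7.2564) = sign(-7.2564)*max(|-7.2564| - 1.64, 0) = -5.6164
prox(x) = [0.0, -5.6164]
||prox(x)||_1 = 0.0 + 5.6164 = 5.6164


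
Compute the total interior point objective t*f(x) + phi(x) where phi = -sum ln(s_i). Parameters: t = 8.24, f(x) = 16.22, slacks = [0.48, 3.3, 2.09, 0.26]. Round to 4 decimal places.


Step 1: Compute log-barrier.
ln values: [-0.734, 1.1939, 0.7372, -1.3471]
phi = -(-0.734 + 1.1939 + 0.7372 - 1.3471) = 0.15
Step 2: Compute augmented objective.
t*f(x) = 8.24*16.22 = 133.6528
Total = 133.6528 + 0.15 = 133.8028


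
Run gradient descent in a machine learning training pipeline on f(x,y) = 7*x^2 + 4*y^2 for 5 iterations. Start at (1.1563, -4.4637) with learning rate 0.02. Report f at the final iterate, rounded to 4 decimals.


Gradient descent on f(x,y) = 7*x^2 + 4*y^2.
Starting point: (1.1563, -4.4637), alpha = 0.02
Step 1: grad_x = 2*7*1.1563 = 16.1882, grad_y = 2*4*-4.4637 = -35.7096
  x_1 = 1.1563 - 0.02*16.1882 = 0.8325
  y_1 = -4.4637 - 0.02*-35.7096 = -3.7495
Step 2: grad_x = 2*7*0.8325 = 11.6555, grad_y = 2*4*-3.7495 = -29.9961
  x_2 = 0.8325 - 0.02*11.6555 = 0.5994
  y_2 = -3.7495 - 0.02*-29.9961 = -3.1496
Step 3: grad_x = 2*7*0.5994 = 8.392, grad_y = 2*4*-3.1496 = -25.1967
  x_3 = 0.5994 - 0.02*8.392 = 0.4316
  y_3 = -3.1496 - 0.02*-25.1967 = -2.6457
Step 4: grad_x = 2*7*0.4316 = 6.0422, grad_y = 2*4*-2.6457 = -21.1652
  x_4 = 0.4316 - 0.02*6.0422 = 0.3107
  y_4 = -2.6457 - 0.02*-21.1652 = -2.2223
Step 5: grad_x = 2*7*0.3107 = 4.3504, grad_y = 2*4*-2.2223 = -17.7788
  x_5 = 0.3107 - 0.02*4.3504 = 0.2237
  y_5 = -2.2223 - 0.02*-17.7788 = -1.8668
f(0.2237, -1.8668) = 7*0.2237^2 + 4*(-1.8668)^2 = 14.2898


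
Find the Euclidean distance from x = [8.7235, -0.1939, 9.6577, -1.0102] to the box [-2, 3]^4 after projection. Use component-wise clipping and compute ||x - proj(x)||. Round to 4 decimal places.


Project each component onto [-2, 3].
clip(8.7235) = 3.0, clip(-0.1939) = -0.1939, clip(9.6577) = 3.0, clip(-1.0102) = -1.0102
Projection = [3.0, -0.1939, 3.0, -1.0102]
Squared diffs: [32.7585, 0.0, 44.325, 0.0]
Distance = sqrt(77.0835) = 8.7797


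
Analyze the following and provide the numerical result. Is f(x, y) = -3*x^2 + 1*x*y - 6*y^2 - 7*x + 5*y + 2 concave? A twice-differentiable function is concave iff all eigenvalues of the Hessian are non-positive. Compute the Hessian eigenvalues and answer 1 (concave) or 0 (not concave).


The Hessian of f(x,y) = -3*x^2 + 1*x*y - 6*y^2 - 7*x + 5*y + 2 is:
H = [[-6, 1], [1, -12]]
Trace = -6 - 12 = -18
Determinant = -6*-12 - (1)^2 = 71
Discriminant = (-18)^2 - 4*71 = 40.0
Eigenvalues: lambda_1 = -12.1623, lambda_2 = -5.8377
The function is concave.

1


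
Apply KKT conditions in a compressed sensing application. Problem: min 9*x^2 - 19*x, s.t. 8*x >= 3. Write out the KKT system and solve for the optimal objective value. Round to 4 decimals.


Step 1: Try lambda = 0 (constraint inactive).
Stationarity: 2*9*x - 19 = 0
x* = 19/(2*9) = 19/18 = 1.0556 (rounded; the exact value 19/18 is used below)
Check constraint: 8*1.0556 = 8.4448 >= 3 -- satisfied.
Step 2: Compute optimal value.
f(x*) = 9*(19/18)^2 - 19*(19/18) = -10.0278


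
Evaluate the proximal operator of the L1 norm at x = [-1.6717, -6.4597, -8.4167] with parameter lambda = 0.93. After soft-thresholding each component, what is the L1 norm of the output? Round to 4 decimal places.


Soft-thresholding with lambda = 0.93:
prox(-1.6717) = sign(-1.6717)*max(|-1.6717| - 0.93, 0) = -0.7417
prox(-6.4597) = sign(-6.4597)*max(|-6.4597| - 0.93, 0) = -5.5297
prox(-8.4167) = sign(-8.4167)*max(|-8.4167| - 0.93, 0) = -7.4867
prox(x) = [-0.7417, -5.5297, -7.4867]
||prox(x)||_1 = 0.7417 + 5.5297 + 7.4867 = 13.7581


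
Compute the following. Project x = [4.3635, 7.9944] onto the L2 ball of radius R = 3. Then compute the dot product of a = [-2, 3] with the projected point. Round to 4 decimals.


Step 1: Compute ||x|| (intermediates to 6 decimals).
||x|| = sqrt(4.3635^2 + 7.9944^2) = 9.10772
Step 2: Project.
Since ||x|| > R, scale = R/||x|| = 3/9.10772 = 0.329391, proj(x) = scale * x
proj(x) = [1.437298, 2.633283]
Step 3: Dot product.
a^T * proj(x) = -2*1.437298 + 3*2.633283 = 5.0253


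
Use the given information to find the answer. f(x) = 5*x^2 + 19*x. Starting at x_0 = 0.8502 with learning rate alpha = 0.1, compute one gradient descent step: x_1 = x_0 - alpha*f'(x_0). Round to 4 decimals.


We compute the gradient at x_0 and apply the update.
f'(x) = 10*x + 19
f'(0.8502) = 10*0.8502 + 19 = 27.502
x_1 = 0.8502 - 0.1*27.502 = -1.9


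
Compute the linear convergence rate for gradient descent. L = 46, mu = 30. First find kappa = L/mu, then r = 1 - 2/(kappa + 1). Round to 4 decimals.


Step 1: Compute the condition number.
kappa = L/mu = 46/30 = 1.5333
Step 2: Compute the convergence rate.
r = 1 - 2/(kappa + 1) = 1 - 2*mu/(L + mu) = (L - mu)/(L + mu) = 16/76 = 0.2105


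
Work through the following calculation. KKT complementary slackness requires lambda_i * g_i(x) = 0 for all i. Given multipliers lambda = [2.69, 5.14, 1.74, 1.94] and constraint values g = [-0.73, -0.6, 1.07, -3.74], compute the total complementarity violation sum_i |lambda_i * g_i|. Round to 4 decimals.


KKT complementary slackness check:
lambda_1 * g_1 = 2.69 * -0.73 = -1.9637
lambda_2 * g_2 = 5.14 * -0.6 = -3.084
lambda_3 * g_3 = 1.74 * 1.07 = 1.8618
lambda_4 * g_4 = 1.94 * -3.74 = -7.2556
Total violation = 1.9637 + 3.084 + 1.8618 + 7.2556 = 14.1651
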